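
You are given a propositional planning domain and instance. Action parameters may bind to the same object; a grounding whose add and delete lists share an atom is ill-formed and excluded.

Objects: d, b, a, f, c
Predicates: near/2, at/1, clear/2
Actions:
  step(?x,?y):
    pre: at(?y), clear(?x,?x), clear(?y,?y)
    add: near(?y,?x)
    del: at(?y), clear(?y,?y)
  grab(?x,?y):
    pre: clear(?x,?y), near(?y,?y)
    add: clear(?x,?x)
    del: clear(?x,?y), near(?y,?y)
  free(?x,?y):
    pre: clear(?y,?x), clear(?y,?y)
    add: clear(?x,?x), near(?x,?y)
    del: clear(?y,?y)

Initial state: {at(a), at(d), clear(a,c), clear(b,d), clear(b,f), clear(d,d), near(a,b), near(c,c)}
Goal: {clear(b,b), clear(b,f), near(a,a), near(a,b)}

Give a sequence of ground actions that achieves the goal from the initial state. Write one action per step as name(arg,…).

step(d,d); grab(b,d); grab(a,c); step(a,a)

1. step(d,d)  →  {at(a), clear(a,c), clear(b,d), clear(b,f), near(a,b), near(c,c), near(d,d)}
2. grab(b,d)  →  {at(a), clear(a,c), clear(b,b), clear(b,f), near(a,b), near(c,c)}
3. grab(a,c)  →  {at(a), clear(a,a), clear(b,b), clear(b,f), near(a,b)}
4. step(a,a)  →  {clear(b,b), clear(b,f), near(a,a), near(a,b)}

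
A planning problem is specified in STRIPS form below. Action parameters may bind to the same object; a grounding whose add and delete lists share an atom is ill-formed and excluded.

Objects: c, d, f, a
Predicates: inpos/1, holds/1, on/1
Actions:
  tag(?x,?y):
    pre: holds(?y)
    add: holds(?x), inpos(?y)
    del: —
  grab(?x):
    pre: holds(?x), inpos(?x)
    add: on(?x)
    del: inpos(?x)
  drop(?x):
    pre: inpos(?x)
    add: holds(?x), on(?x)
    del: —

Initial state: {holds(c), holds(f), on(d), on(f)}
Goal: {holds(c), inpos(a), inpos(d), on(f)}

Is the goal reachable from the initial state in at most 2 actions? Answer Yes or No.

1. tag(d,c)  →  {holds(c), holds(d), holds(f), inpos(c), on(d), on(f)}
2. tag(a,d)  →  {holds(a), holds(c), holds(d), holds(f), inpos(c), inpos(d), on(d), on(f)}
3. tag(c,a)  →  {holds(a), holds(c), holds(d), holds(f), inpos(a), inpos(c), inpos(d), on(d), on(f)}
optimal plan length = 3; 3 > 2

No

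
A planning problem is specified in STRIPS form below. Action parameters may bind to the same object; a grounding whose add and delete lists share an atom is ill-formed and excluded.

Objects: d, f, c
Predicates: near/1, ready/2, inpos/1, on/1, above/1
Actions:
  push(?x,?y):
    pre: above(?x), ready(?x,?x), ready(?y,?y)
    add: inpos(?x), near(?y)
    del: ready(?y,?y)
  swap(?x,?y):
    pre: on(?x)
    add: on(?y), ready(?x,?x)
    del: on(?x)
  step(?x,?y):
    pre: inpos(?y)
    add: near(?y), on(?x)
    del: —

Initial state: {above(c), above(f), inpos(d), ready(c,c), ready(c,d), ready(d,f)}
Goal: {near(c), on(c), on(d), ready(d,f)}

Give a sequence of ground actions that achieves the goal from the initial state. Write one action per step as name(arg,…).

push(c,c); step(d,d); step(c,d)

1. push(c,c)  →  {above(c), above(f), inpos(c), inpos(d), near(c), ready(c,d), ready(d,f)}
2. step(d,d)  →  {above(c), above(f), inpos(c), inpos(d), near(c), near(d), on(d), ready(c,d), ready(d,f)}
3. step(c,d)  →  {above(c), above(f), inpos(c), inpos(d), near(c), near(d), on(c), on(d), ready(c,d), ready(d,f)}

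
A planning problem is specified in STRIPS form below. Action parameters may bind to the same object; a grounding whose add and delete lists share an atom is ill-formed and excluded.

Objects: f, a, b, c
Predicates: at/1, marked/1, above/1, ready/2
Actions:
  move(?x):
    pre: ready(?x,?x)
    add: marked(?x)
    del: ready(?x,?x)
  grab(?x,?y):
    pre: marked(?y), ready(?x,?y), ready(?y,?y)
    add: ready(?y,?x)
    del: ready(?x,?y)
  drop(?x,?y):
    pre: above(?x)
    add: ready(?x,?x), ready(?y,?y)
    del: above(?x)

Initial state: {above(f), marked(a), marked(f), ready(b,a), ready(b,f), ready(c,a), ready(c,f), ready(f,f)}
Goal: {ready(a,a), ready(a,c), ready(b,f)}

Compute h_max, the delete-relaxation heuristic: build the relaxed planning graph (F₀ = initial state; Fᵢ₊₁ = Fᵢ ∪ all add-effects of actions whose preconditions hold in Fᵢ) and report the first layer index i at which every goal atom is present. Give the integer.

2

F0 = init (8 atoms)
F1 = F0 ∪ {ready(a,a), ready(b,b), ready(c,c), ready(f,b), ready(f,c)}  (13 atoms)
F2 = F1 ∪ {marked(b), marked(c), ready(a,b), ready(a,c)}  (17 atoms)
goal ⊆ F2  ⇒  h_max = 2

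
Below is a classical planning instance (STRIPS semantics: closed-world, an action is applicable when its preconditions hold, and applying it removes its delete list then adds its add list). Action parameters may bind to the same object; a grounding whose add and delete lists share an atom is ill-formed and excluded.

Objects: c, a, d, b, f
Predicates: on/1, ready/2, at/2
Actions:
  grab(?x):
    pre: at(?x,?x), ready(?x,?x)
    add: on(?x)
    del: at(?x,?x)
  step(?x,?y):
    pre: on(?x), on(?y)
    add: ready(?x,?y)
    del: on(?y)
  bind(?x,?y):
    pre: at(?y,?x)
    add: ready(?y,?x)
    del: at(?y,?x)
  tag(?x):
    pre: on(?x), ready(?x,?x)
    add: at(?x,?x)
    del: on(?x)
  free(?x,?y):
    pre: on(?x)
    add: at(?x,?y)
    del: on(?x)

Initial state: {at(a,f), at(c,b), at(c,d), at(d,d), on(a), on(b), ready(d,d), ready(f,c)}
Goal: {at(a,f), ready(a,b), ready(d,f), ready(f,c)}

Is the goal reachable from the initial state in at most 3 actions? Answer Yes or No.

No

1. grab(d)  →  {at(a,f), at(c,b), at(c,d), on(a), on(b), on(d), ready(d,d), ready(f,c)}
2. step(a,b)  →  {at(a,f), at(c,b), at(c,d), on(a), on(d), ready(a,b), ready(d,d), ready(f,c)}
3. free(d,f)  →  {at(a,f), at(c,b), at(c,d), at(d,f), on(a), ready(a,b), ready(d,d), ready(f,c)}
4. bind(f,d)  →  {at(a,f), at(c,b), at(c,d), on(a), ready(a,b), ready(d,d), ready(d,f), ready(f,c)}
optimal plan length = 4; 4 > 3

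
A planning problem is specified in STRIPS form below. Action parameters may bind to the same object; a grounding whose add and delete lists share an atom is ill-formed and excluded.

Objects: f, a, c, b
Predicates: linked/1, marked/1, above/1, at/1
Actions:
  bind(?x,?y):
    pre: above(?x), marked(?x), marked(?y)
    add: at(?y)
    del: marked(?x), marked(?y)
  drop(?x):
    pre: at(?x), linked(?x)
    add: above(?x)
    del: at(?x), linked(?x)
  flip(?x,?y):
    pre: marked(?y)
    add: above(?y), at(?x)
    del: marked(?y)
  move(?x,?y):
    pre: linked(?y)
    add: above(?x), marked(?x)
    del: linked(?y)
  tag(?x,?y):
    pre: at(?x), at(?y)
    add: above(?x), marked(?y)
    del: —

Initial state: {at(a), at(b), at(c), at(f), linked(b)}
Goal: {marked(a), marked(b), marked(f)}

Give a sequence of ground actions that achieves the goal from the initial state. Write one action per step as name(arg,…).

1. move(f,b)  →  {above(f), at(a), at(b), at(c), at(f), marked(f)}
2. tag(f,a)  →  {above(f), at(a), at(b), at(c), at(f), marked(a), marked(f)}
3. tag(f,b)  →  {above(f), at(a), at(b), at(c), at(f), marked(a), marked(b), marked(f)}

move(f,b); tag(f,a); tag(f,b)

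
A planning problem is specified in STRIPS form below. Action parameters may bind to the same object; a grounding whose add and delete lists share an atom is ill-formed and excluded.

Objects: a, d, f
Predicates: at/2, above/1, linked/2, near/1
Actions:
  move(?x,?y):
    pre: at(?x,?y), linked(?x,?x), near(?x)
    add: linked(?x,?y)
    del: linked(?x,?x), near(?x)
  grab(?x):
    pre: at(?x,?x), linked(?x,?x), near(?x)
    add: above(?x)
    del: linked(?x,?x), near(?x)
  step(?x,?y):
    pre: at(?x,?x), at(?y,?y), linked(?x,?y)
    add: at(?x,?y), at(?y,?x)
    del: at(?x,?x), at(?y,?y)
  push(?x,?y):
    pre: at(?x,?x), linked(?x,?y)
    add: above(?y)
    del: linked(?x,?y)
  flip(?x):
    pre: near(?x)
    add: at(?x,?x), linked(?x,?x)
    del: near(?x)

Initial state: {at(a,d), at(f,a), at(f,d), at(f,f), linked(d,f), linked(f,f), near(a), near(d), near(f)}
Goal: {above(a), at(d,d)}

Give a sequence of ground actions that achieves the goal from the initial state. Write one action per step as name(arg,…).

move(f,a); push(f,a); flip(d)

1. move(f,a)  →  {at(a,d), at(f,a), at(f,d), at(f,f), linked(d,f), linked(f,a), near(a), near(d)}
2. push(f,a)  →  {above(a), at(a,d), at(f,a), at(f,d), at(f,f), linked(d,f), near(a), near(d)}
3. flip(d)  →  {above(a), at(a,d), at(d,d), at(f,a), at(f,d), at(f,f), linked(d,d), linked(d,f), near(a)}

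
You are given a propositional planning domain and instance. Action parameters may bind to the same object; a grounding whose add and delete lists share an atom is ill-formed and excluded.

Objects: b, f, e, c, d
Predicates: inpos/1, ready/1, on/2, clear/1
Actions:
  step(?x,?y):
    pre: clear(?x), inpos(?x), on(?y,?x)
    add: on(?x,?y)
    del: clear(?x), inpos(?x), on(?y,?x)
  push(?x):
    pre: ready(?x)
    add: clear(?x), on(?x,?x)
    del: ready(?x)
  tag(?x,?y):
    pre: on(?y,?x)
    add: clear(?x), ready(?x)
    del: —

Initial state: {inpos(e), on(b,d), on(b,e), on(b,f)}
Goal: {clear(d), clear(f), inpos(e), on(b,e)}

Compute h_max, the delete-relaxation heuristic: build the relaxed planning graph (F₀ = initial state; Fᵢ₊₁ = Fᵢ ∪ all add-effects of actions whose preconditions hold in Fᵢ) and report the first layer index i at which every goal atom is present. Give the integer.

1

F0 = init (4 atoms)
F1 = F0 ∪ {clear(d), clear(e), clear(f), ready(d), ready(e), ready(f)}  (10 atoms)
goal ⊆ F1  ⇒  h_max = 1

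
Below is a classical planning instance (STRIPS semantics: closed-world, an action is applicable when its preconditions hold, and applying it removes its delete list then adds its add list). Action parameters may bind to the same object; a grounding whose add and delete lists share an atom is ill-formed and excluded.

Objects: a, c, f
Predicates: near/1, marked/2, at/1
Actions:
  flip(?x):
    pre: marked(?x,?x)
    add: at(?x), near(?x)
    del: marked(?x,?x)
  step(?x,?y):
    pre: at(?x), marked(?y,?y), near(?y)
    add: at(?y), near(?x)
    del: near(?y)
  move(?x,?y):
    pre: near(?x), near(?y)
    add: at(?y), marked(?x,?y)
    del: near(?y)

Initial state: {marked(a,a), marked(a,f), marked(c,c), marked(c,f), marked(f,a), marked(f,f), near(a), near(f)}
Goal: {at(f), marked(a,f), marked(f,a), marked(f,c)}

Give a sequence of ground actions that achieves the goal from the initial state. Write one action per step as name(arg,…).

flip(c); flip(f); move(f,c)

1. flip(c)  →  {at(c), marked(a,a), marked(a,f), marked(c,f), marked(f,a), marked(f,f), near(a), near(c), near(f)}
2. flip(f)  →  {at(c), at(f), marked(a,a), marked(a,f), marked(c,f), marked(f,a), near(a), near(c), near(f)}
3. move(f,c)  →  {at(c), at(f), marked(a,a), marked(a,f), marked(c,f), marked(f,a), marked(f,c), near(a), near(f)}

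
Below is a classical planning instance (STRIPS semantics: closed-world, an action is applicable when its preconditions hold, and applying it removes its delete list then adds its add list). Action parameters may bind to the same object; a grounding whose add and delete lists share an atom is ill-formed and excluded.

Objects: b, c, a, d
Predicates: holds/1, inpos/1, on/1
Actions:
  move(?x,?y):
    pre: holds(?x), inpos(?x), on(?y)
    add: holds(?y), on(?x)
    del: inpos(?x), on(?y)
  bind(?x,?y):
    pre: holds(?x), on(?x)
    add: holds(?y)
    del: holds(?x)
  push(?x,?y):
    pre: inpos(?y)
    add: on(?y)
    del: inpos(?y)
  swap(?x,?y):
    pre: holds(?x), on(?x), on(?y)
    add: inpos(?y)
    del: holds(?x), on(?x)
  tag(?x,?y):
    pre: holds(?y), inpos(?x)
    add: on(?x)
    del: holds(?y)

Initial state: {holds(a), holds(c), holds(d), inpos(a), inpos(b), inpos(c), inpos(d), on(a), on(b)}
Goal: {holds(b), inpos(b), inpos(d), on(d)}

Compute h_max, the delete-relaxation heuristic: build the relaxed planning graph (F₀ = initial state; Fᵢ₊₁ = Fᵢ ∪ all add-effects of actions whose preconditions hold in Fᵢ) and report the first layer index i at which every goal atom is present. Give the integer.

F0 = init (9 atoms)
F1 = F0 ∪ {holds(b), on(c), on(d)}  (12 atoms)
goal ⊆ F1  ⇒  h_max = 1

1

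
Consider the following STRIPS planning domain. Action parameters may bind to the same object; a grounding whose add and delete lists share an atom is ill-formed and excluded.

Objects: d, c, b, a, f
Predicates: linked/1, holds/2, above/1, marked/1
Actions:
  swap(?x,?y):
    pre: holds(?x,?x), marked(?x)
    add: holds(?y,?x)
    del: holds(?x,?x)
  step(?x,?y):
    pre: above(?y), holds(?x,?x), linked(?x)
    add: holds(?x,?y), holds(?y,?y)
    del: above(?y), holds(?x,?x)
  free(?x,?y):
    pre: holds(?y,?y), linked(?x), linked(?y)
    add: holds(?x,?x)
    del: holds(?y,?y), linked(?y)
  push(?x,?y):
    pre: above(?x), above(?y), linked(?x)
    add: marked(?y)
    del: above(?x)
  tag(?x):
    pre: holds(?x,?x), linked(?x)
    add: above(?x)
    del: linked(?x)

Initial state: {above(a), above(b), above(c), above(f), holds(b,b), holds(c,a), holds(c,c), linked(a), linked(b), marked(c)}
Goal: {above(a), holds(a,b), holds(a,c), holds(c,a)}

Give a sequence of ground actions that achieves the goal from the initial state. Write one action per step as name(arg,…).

swap(c,a); free(a,b); step(a,b)

1. swap(c,a)  →  {above(a), above(b), above(c), above(f), holds(a,c), holds(b,b), holds(c,a), linked(a), linked(b), marked(c)}
2. free(a,b)  →  {above(a), above(b), above(c), above(f), holds(a,a), holds(a,c), holds(c,a), linked(a), marked(c)}
3. step(a,b)  →  {above(a), above(c), above(f), holds(a,b), holds(a,c), holds(b,b), holds(c,a), linked(a), marked(c)}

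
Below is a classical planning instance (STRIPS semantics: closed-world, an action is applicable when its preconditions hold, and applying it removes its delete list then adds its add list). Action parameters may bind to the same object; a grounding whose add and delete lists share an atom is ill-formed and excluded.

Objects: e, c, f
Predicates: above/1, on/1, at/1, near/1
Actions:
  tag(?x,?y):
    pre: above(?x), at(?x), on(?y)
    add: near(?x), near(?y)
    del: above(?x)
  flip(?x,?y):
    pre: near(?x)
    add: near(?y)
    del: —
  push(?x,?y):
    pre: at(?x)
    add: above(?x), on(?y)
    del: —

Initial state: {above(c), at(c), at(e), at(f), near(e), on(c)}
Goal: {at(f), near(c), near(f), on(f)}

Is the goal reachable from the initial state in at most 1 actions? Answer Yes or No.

No

1. push(e,f)  →  {above(c), above(e), at(c), at(e), at(f), near(e), on(c), on(f)}
2. tag(c,f)  →  {above(e), at(c), at(e), at(f), near(c), near(e), near(f), on(c), on(f)}
optimal plan length = 2; 2 > 1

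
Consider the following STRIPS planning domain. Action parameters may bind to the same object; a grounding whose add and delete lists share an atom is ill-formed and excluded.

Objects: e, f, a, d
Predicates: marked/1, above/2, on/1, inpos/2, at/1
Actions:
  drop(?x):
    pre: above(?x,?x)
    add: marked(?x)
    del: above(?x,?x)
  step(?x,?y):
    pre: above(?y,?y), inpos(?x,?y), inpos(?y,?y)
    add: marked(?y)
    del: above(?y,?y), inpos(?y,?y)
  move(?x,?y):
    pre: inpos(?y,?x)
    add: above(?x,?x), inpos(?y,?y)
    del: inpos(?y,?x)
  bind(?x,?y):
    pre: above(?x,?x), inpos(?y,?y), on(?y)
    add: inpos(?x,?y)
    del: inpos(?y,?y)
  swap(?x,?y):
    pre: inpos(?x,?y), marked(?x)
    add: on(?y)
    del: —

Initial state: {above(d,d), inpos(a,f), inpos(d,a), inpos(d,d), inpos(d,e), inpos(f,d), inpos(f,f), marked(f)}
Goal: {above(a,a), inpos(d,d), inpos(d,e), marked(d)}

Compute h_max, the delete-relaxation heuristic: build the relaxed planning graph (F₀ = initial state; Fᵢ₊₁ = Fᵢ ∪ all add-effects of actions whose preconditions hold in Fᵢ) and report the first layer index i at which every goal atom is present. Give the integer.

F0 = init (8 atoms)
F1 = F0 ∪ {above(a,a), above(e,e), above(f,f), inpos(a,a), marked(d), on(d), on(f)}  (15 atoms)
goal ⊆ F1  ⇒  h_max = 1

1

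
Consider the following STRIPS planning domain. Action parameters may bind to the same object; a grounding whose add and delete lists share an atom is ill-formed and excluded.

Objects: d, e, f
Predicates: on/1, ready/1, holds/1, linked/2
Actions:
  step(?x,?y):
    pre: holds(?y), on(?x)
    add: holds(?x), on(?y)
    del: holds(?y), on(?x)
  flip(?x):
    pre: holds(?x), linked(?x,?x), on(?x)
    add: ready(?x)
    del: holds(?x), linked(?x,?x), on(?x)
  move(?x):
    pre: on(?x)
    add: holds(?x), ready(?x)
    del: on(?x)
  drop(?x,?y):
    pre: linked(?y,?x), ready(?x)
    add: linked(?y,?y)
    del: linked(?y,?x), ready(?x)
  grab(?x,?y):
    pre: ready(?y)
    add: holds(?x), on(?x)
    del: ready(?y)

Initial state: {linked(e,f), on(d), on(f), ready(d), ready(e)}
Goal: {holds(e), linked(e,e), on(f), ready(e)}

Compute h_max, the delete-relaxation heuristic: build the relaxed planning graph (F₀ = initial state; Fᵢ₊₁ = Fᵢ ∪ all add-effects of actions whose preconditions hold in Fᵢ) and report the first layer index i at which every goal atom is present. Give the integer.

2

F0 = init (5 atoms)
F1 = F0 ∪ {holds(d), holds(e), holds(f), on(e), ready(f)}  (10 atoms)
F2 = F1 ∪ {linked(e,e)}  (11 atoms)
goal ⊆ F2  ⇒  h_max = 2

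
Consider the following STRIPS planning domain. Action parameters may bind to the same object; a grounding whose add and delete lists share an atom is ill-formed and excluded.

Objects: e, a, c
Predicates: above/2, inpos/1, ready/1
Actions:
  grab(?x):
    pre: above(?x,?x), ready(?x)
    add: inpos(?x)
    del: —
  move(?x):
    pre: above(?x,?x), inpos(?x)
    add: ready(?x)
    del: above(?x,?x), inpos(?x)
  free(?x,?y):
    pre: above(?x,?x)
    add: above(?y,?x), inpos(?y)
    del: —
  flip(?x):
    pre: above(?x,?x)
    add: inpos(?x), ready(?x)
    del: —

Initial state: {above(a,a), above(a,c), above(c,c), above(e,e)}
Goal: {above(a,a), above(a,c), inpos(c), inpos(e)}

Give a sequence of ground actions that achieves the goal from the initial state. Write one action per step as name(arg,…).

1. free(e,e)  →  {above(a,a), above(a,c), above(c,c), above(e,e), inpos(e)}
2. free(e,c)  →  {above(a,a), above(a,c), above(c,c), above(c,e), above(e,e), inpos(c), inpos(e)}

free(e,e); free(e,c)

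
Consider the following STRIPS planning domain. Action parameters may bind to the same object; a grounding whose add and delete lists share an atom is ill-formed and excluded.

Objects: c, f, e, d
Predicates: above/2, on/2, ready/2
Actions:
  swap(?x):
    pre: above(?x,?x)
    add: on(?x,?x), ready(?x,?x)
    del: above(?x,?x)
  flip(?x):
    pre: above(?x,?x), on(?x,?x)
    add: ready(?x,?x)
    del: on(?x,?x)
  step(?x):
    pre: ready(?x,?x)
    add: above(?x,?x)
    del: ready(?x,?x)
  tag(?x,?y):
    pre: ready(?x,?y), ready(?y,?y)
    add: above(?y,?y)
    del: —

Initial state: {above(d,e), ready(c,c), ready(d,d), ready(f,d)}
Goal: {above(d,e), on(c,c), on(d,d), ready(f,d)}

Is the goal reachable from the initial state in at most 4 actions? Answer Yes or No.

Yes

1. step(c)  →  {above(c,c), above(d,e), ready(d,d), ready(f,d)}
2. swap(c)  →  {above(d,e), on(c,c), ready(c,c), ready(d,d), ready(f,d)}
3. step(d)  →  {above(d,d), above(d,e), on(c,c), ready(c,c), ready(f,d)}
4. swap(d)  →  {above(d,e), on(c,c), on(d,d), ready(c,c), ready(d,d), ready(f,d)}
optimal plan length = 4; 4 ≤ 4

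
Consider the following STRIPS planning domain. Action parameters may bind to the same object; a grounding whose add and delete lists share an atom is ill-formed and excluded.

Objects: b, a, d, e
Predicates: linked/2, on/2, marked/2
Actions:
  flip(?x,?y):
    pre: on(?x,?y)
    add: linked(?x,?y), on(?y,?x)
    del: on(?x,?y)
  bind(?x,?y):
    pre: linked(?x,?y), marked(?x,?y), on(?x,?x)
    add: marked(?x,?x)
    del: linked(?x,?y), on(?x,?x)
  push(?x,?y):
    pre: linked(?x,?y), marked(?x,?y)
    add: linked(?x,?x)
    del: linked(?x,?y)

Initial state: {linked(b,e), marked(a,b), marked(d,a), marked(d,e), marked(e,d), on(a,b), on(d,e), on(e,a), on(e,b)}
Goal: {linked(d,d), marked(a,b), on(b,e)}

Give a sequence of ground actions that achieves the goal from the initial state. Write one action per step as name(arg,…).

1. flip(d,e)  →  {linked(b,e), linked(d,e), marked(a,b), marked(d,a), marked(d,e), marked(e,d), on(a,b), on(e,a), on(e,b), on(e,d)}
2. flip(e,b)  →  {linked(b,e), linked(d,e), linked(e,b), marked(a,b), marked(d,a), marked(d,e), marked(e,d), on(a,b), on(b,e), on(e,a), on(e,d)}
3. push(d,e)  →  {linked(b,e), linked(d,d), linked(e,b), marked(a,b), marked(d,a), marked(d,e), marked(e,d), on(a,b), on(b,e), on(e,a), on(e,d)}

flip(d,e); flip(e,b); push(d,e)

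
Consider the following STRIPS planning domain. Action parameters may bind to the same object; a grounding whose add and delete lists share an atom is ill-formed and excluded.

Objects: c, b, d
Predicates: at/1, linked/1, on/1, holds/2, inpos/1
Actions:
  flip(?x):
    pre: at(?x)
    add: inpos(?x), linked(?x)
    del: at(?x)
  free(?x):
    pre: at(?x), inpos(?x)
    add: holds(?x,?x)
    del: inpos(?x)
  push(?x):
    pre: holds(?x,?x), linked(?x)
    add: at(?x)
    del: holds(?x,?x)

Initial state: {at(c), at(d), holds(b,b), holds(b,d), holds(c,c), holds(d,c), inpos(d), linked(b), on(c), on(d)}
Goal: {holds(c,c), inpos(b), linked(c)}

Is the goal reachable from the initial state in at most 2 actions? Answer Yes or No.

No

1. flip(c)  →  {at(d), holds(b,b), holds(b,d), holds(c,c), holds(d,c), inpos(c), inpos(d), linked(b), linked(c), on(c), on(d)}
2. push(b)  →  {at(b), at(d), holds(b,d), holds(c,c), holds(d,c), inpos(c), inpos(d), linked(b), linked(c), on(c), on(d)}
3. flip(b)  →  {at(d), holds(b,d), holds(c,c), holds(d,c), inpos(b), inpos(c), inpos(d), linked(b), linked(c), on(c), on(d)}
optimal plan length = 3; 3 > 2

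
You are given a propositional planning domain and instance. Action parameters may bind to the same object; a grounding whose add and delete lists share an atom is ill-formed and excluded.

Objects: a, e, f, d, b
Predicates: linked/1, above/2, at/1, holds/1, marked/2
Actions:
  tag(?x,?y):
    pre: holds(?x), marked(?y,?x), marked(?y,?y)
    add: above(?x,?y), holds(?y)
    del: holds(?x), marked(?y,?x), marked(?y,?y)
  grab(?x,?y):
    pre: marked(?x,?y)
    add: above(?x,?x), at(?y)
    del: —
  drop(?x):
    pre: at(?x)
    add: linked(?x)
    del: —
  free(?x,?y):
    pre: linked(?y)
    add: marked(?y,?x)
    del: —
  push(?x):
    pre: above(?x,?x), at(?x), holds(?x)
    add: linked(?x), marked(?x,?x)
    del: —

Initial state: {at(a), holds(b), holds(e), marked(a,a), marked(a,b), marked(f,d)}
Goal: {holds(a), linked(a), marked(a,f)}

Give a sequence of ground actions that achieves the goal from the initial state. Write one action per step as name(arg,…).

tag(b,a); drop(a); free(f,a)

1. tag(b,a)  →  {above(b,a), at(a), holds(a), holds(e), marked(f,d)}
2. drop(a)  →  {above(b,a), at(a), holds(a), holds(e), linked(a), marked(f,d)}
3. free(f,a)  →  {above(b,a), at(a), holds(a), holds(e), linked(a), marked(a,f), marked(f,d)}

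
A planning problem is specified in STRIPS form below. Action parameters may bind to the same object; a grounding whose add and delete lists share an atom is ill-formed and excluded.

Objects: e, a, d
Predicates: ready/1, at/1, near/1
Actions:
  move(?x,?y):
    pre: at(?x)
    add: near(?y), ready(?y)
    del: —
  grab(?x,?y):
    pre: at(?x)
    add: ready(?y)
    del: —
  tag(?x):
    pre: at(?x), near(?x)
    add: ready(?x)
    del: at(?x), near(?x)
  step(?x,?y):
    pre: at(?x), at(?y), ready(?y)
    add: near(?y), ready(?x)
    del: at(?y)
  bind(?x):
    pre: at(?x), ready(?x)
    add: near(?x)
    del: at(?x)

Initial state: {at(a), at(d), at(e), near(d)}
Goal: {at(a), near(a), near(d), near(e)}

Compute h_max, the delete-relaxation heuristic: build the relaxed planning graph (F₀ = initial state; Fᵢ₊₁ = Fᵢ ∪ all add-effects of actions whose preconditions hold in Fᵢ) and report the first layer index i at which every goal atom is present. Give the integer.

F0 = init (4 atoms)
F1 = F0 ∪ {near(a), near(e), ready(a), ready(d), ready(e)}  (9 atoms)
goal ⊆ F1  ⇒  h_max = 1

1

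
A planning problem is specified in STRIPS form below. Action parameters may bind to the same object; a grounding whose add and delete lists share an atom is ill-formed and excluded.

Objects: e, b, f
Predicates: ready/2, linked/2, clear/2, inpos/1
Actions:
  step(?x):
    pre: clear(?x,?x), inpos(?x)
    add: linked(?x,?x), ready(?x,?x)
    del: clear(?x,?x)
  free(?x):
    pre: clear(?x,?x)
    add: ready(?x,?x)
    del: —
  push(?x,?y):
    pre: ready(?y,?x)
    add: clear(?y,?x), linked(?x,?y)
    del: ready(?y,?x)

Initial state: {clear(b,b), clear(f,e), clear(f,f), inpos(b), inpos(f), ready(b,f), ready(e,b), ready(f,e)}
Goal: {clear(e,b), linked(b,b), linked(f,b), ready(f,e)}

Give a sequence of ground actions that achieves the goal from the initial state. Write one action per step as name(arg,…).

1. step(b)  →  {clear(f,e), clear(f,f), inpos(b), inpos(f), linked(b,b), ready(b,b), ready(b,f), ready(e,b), ready(f,e)}
2. push(b,e)  →  {clear(e,b), clear(f,e), clear(f,f), inpos(b), inpos(f), linked(b,b), linked(b,e), ready(b,b), ready(b,f), ready(f,e)}
3. push(f,b)  →  {clear(b,f), clear(e,b), clear(f,e), clear(f,f), inpos(b), inpos(f), linked(b,b), linked(b,e), linked(f,b), ready(b,b), ready(f,e)}

step(b); push(b,e); push(f,b)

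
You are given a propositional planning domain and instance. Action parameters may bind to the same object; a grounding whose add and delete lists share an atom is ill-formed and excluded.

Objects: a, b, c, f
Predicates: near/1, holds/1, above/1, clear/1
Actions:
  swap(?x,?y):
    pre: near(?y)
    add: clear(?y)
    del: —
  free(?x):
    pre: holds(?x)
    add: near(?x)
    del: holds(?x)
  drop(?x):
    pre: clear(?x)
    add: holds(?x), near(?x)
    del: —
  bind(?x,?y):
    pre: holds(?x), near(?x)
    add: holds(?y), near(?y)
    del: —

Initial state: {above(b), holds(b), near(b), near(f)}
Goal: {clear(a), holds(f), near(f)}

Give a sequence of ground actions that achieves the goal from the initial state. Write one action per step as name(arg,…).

1. bind(b,a)  →  {above(b), holds(a), holds(b), near(a), near(b), near(f)}
2. swap(a,a)  →  {above(b), clear(a), holds(a), holds(b), near(a), near(b), near(f)}
3. bind(a,f)  →  {above(b), clear(a), holds(a), holds(b), holds(f), near(a), near(b), near(f)}

bind(b,a); swap(a,a); bind(a,f)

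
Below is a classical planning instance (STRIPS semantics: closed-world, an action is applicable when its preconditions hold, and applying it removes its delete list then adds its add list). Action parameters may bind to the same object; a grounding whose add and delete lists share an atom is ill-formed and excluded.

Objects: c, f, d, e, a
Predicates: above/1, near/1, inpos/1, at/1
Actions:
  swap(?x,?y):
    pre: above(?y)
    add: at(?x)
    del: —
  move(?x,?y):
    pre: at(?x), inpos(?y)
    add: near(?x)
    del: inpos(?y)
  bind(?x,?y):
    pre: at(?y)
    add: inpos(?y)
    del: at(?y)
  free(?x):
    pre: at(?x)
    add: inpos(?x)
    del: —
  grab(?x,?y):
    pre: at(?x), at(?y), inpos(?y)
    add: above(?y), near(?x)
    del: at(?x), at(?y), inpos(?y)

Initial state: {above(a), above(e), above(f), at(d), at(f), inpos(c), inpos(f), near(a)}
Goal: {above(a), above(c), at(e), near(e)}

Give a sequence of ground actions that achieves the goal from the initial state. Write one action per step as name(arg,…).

swap(c,f); swap(e,f); move(e,f); grab(c,c)

1. swap(c,f)  →  {above(a), above(e), above(f), at(c), at(d), at(f), inpos(c), inpos(f), near(a)}
2. swap(e,f)  →  {above(a), above(e), above(f), at(c), at(d), at(e), at(f), inpos(c), inpos(f), near(a)}
3. move(e,f)  →  {above(a), above(e), above(f), at(c), at(d), at(e), at(f), inpos(c), near(a), near(e)}
4. grab(c,c)  →  {above(a), above(c), above(e), above(f), at(d), at(e), at(f), near(a), near(c), near(e)}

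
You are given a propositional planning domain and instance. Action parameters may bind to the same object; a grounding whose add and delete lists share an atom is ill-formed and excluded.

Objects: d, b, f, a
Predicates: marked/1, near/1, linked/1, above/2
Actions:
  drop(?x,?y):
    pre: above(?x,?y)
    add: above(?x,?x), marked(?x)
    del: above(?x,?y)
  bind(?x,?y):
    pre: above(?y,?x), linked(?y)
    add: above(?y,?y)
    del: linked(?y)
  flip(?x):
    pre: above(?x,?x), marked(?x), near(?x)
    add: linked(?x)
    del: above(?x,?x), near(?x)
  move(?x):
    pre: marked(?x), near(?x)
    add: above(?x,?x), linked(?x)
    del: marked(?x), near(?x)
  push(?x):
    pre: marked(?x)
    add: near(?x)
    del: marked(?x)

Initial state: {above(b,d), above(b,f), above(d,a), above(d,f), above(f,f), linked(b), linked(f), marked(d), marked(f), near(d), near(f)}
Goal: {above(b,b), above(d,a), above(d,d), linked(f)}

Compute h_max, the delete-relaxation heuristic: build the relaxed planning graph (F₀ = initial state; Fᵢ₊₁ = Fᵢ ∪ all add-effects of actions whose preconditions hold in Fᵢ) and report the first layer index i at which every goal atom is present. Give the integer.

F0 = init (11 atoms)
F1 = F0 ∪ {above(b,b), above(d,d), linked(d), marked(b)}  (15 atoms)
goal ⊆ F1  ⇒  h_max = 1

1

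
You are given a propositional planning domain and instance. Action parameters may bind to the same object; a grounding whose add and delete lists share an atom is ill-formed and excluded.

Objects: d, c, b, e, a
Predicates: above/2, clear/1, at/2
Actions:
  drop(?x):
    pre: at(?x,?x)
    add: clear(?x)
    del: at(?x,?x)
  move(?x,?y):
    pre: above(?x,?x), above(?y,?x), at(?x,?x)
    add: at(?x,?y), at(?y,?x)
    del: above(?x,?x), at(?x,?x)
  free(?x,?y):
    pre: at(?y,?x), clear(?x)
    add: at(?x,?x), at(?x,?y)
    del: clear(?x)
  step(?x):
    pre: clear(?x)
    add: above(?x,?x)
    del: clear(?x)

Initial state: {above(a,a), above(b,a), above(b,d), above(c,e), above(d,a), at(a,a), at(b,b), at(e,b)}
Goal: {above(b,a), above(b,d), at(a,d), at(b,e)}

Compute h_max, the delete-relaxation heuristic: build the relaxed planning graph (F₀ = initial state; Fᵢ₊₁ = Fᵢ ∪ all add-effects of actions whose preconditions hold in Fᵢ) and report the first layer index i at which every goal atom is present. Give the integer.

2

F0 = init (8 atoms)
F1 = F0 ∪ {at(a,b), at(a,d), at(b,a), at(d,a), clear(a), clear(b)}  (14 atoms)
F2 = F1 ∪ {above(b,b), at(b,e)}  (16 atoms)
goal ⊆ F2  ⇒  h_max = 2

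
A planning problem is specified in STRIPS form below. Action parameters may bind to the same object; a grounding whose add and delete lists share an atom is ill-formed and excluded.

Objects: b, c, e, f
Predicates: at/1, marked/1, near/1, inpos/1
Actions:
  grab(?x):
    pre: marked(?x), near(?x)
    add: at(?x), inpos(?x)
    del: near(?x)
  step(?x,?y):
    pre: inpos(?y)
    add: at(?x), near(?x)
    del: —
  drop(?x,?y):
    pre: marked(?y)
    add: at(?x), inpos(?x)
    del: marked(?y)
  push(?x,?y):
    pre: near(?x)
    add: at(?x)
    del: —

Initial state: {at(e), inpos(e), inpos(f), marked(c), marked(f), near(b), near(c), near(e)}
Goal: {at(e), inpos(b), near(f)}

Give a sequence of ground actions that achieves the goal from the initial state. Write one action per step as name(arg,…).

1. step(f,e)  →  {at(e), at(f), inpos(e), inpos(f), marked(c), marked(f), near(b), near(c), near(e), near(f)}
2. drop(b,c)  →  {at(b), at(e), at(f), inpos(b), inpos(e), inpos(f), marked(f), near(b), near(c), near(e), near(f)}

step(f,e); drop(b,c)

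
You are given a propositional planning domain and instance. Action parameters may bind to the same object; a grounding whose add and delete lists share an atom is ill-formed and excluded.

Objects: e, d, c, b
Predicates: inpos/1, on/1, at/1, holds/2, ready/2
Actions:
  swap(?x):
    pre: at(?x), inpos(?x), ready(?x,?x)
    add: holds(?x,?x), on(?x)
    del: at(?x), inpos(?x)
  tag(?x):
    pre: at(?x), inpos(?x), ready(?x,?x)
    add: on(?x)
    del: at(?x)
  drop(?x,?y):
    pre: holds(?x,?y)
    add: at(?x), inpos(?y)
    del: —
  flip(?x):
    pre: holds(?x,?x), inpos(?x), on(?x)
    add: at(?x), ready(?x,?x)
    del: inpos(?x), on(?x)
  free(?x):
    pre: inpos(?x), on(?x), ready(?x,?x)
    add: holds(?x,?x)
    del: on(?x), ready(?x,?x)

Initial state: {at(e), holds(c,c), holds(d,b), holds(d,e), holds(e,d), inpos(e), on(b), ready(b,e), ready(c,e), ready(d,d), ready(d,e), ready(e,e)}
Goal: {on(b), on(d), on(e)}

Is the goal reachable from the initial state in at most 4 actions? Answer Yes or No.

Yes

1. swap(e)  →  {holds(c,c), holds(d,b), holds(d,e), holds(e,d), holds(e,e), on(b), on(e), ready(b,e), ready(c,e), ready(d,d), ready(d,e), ready(e,e)}
2. drop(e,d)  →  {at(e), holds(c,c), holds(d,b), holds(d,e), holds(e,d), holds(e,e), inpos(d), on(b), on(e), ready(b,e), ready(c,e), ready(d,d), ready(d,e), ready(e,e)}
3. drop(d,e)  →  {at(d), at(e), holds(c,c), holds(d,b), holds(d,e), holds(e,d), holds(e,e), inpos(d), inpos(e), on(b), on(e), ready(b,e), ready(c,e), ready(d,d), ready(d,e), ready(e,e)}
4. swap(d)  →  {at(e), holds(c,c), holds(d,b), holds(d,d), holds(d,e), holds(e,d), holds(e,e), inpos(e), on(b), on(d), on(e), ready(b,e), ready(c,e), ready(d,d), ready(d,e), ready(e,e)}
optimal plan length = 4; 4 ≤ 4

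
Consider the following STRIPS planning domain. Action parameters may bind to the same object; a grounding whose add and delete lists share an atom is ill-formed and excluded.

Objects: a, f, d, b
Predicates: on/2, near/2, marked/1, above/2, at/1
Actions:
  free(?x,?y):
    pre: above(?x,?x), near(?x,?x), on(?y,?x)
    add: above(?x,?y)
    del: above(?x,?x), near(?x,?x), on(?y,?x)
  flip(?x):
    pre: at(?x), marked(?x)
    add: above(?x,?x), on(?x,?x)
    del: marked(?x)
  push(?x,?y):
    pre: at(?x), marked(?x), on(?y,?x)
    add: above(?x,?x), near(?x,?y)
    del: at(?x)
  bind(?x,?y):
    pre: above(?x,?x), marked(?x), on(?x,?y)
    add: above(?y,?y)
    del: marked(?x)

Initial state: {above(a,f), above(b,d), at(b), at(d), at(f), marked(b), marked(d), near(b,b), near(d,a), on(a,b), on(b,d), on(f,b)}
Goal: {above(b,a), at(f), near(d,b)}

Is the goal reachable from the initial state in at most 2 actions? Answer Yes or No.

1. flip(b)  →  {above(a,f), above(b,b), above(b,d), at(b), at(d), at(f), marked(d), near(b,b), near(d,a), on(a,b), on(b,b), on(b,d), on(f,b)}
2. free(b,a)  →  {above(a,f), above(b,a), above(b,d), at(b), at(d), at(f), marked(d), near(d,a), on(b,b), on(b,d), on(f,b)}
3. push(d,b)  →  {above(a,f), above(b,a), above(b,d), above(d,d), at(b), at(f), marked(d), near(d,a), near(d,b), on(b,b), on(b,d), on(f,b)}
optimal plan length = 3; 3 > 2

No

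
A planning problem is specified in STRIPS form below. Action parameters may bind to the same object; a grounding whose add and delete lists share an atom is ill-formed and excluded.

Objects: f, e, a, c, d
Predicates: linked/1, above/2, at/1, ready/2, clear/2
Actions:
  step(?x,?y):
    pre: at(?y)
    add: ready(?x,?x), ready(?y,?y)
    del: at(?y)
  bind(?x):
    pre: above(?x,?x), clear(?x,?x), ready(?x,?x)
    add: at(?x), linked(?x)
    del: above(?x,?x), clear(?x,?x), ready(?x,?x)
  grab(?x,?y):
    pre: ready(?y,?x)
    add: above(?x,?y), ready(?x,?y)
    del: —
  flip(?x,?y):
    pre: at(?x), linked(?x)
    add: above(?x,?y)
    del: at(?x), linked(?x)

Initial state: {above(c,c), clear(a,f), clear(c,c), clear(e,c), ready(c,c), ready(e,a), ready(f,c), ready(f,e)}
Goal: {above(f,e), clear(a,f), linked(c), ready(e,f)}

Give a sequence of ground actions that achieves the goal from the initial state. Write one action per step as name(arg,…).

bind(c); grab(e,f); grab(f,e)

1. bind(c)  →  {at(c), clear(a,f), clear(e,c), linked(c), ready(e,a), ready(f,c), ready(f,e)}
2. grab(e,f)  →  {above(e,f), at(c), clear(a,f), clear(e,c), linked(c), ready(e,a), ready(e,f), ready(f,c), ready(f,e)}
3. grab(f,e)  →  {above(e,f), above(f,e), at(c), clear(a,f), clear(e,c), linked(c), ready(e,a), ready(e,f), ready(f,c), ready(f,e)}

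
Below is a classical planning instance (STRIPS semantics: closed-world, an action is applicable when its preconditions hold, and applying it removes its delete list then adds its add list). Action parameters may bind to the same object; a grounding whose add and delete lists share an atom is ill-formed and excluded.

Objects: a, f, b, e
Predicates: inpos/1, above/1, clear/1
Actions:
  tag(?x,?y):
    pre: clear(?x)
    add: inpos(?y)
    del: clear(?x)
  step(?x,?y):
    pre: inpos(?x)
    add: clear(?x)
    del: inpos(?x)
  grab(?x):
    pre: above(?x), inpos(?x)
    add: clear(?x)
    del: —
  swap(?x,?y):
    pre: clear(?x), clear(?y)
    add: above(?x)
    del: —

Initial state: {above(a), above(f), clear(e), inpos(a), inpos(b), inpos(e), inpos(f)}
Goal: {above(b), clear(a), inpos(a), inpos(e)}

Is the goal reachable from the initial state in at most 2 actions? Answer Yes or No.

1. step(b,a)  →  {above(a), above(f), clear(b), clear(e), inpos(a), inpos(e), inpos(f)}
2. grab(a)  →  {above(a), above(f), clear(a), clear(b), clear(e), inpos(a), inpos(e), inpos(f)}
3. swap(b,a)  →  {above(a), above(b), above(f), clear(a), clear(b), clear(e), inpos(a), inpos(e), inpos(f)}
optimal plan length = 3; 3 > 2

No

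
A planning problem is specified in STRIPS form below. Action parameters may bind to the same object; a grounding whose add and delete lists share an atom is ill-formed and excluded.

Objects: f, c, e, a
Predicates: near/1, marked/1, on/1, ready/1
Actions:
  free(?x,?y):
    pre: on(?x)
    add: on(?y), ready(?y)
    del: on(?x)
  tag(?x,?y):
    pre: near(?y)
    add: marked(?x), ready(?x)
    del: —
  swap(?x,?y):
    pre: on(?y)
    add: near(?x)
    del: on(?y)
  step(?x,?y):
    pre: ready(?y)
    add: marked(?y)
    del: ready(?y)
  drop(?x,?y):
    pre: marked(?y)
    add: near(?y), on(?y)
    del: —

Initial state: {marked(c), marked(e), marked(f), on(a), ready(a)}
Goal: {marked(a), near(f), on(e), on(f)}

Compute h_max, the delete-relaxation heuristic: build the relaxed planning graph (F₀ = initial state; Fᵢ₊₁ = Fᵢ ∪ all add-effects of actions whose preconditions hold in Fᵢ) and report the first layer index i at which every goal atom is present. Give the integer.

1

F0 = init (5 atoms)
F1 = F0 ∪ {marked(a), near(a), near(c), near(e), near(f), on(c), on(e), on(f), ready(c), ready(e), ready(f)}  (16 atoms)
goal ⊆ F1  ⇒  h_max = 1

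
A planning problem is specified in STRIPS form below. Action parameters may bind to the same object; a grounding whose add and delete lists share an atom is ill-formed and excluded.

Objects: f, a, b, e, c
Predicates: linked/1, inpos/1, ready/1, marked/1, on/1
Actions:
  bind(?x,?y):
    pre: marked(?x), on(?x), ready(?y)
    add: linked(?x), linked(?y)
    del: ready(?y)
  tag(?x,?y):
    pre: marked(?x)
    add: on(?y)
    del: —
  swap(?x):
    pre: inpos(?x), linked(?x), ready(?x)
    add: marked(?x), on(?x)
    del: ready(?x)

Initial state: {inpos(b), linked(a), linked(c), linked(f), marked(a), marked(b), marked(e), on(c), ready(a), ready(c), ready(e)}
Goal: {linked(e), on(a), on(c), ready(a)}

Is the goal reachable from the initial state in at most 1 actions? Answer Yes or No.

No

1. tag(a,a)  →  {inpos(b), linked(a), linked(c), linked(f), marked(a), marked(b), marked(e), on(a), on(c), ready(a), ready(c), ready(e)}
2. bind(a,e)  →  {inpos(b), linked(a), linked(c), linked(e), linked(f), marked(a), marked(b), marked(e), on(a), on(c), ready(a), ready(c)}
optimal plan length = 2; 2 > 1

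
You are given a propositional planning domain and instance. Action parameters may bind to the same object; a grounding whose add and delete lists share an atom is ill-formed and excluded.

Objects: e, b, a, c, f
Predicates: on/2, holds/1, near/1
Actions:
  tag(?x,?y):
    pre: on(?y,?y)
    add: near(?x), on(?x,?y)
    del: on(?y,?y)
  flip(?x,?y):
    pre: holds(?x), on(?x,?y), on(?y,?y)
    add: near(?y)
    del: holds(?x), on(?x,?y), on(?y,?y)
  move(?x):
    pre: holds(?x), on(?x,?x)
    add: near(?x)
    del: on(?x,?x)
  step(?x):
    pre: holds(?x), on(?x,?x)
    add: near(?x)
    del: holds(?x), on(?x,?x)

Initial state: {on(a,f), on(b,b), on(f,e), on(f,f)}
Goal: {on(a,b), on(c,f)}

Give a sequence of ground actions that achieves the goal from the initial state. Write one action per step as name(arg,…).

tag(a,b); tag(c,f)

1. tag(a,b)  →  {near(a), on(a,b), on(a,f), on(f,e), on(f,f)}
2. tag(c,f)  →  {near(a), near(c), on(a,b), on(a,f), on(c,f), on(f,e)}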